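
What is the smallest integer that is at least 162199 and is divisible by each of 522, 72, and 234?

The integer must be a common multiple of 522, 72, and 234, so a multiple of their LCM.
522 = 2 × 3^2 × 29
72 = 2^3 × 3^2
234 = 2 × 3^2 × 13
LCM(522, 72, 234) = 2^3 × 3^2 × 13 × 29 = 27144.
Smallest multiple of 27144 that is ≥ 162199: ⌈162199/27144⌉ × 27144 = 6 × 27144 = 162864.

162864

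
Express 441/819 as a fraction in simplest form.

7/13

441 = 3^2 × 7^2
819 = 3^2 × 7 × 13
gcd(441, 819) = 3^2 × 7 = 63.
Divide numerator and denominator by 63: 441/819 = 7/13.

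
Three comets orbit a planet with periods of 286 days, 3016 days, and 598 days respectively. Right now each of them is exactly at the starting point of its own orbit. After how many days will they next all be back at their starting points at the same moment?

The first simultaneous occurrence is after LCM of the individual periods.
286 = 2 × 11 × 13
3016 = 2^3 × 13 × 29
598 = 2 × 13 × 23
LCM(286, 3016, 598) = 2^3 × 11 × 13 × 23 × 29 = 763048.

763048 days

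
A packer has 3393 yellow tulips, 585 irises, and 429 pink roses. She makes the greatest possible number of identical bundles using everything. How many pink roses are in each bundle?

11

Number of bundles = gcd(3393, 585, 429).
3393 = 3^2 × 13 × 29
585 = 3^2 × 5 × 13
429 = 3 × 11 × 13
gcd(3393, 585, 429) = 3 × 13 = 39.
pink roses per bundle = 429 / 39 = 11.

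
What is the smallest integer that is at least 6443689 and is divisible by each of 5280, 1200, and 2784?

The integer must be a common multiple of 5280, 1200, and 2784, so a multiple of their LCM.
5280 = 2^5 × 3 × 5 × 11
1200 = 2^4 × 3 × 5^2
2784 = 2^5 × 3 × 29
LCM(5280, 1200, 2784) = 2^5 × 3 × 5^2 × 11 × 29 = 765600.
Smallest multiple of 765600 that is ≥ 6443689: ⌈6443689/765600⌉ × 765600 = 9 × 765600 = 6890400.

6890400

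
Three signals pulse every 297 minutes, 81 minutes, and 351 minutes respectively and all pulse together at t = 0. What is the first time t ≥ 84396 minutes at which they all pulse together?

92664 minutes

Joint pulses occur at multiples of LCM(297, 81, 351).
297 = 3^3 × 11
81 = 3^4
351 = 3^3 × 13
LCM(297, 81, 351) = 3^4 × 11 × 13 = 11583.
Smallest multiple of 11583 that is ≥ 84396: ⌈84396/11583⌉ × 11583 = 8 × 11583 = 92664.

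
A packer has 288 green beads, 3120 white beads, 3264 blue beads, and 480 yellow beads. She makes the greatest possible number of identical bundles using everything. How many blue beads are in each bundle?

68

Number of bundles = gcd(288, 3120, 3264, 480).
288 = 2^5 × 3^2
3120 = 2^4 × 3 × 5 × 13
3264 = 2^6 × 3 × 17
480 = 2^5 × 3 × 5
gcd(288, 3120, 3264, 480) = 2^4 × 3 = 48.
blue beads per bundle = 3264 / 48 = 68.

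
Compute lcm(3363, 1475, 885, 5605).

84075

3363 = 3 × 19 × 59
1475 = 5^2 × 59
885 = 3 × 5 × 59
5605 = 5 × 19 × 59
LCM(3363, 1475, 885, 5605) = 3 × 5^2 × 19 × 59 = 84075.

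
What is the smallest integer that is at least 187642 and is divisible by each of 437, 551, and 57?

The integer must be a common multiple of 437, 551, and 57, so a multiple of their LCM.
437 = 19 × 23
551 = 19 × 29
57 = 3 × 19
LCM(437, 551, 57) = 3 × 19 × 23 × 29 = 38019.
Smallest multiple of 38019 that is ≥ 187642: ⌈187642/38019⌉ × 38019 = 5 × 38019 = 190095.

190095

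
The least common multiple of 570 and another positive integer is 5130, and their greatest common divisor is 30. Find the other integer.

gcd × lcm = product of the two integers, so the other integer is (30 × 5130) / 570 = 270.

270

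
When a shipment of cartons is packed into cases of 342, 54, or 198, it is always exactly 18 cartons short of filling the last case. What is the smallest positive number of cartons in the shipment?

11268

Being 18 short of a full case of size k means N ≡ −18 (mod k), i.e. N + 18 is a multiple of each size.
342 = 2 × 3^2 × 19
54 = 2 × 3^3
198 = 2 × 3^2 × 11
LCM(342, 54, 198) = 2 × 3^3 × 11 × 19 = 11286.
Smallest positive N is 11286 − 18 = 11268.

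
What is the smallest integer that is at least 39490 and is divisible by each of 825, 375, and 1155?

57750

The integer must be a common multiple of 825, 375, and 1155, so a multiple of their LCM.
825 = 3 × 5^2 × 11
375 = 3 × 5^3
1155 = 3 × 5 × 7 × 11
LCM(825, 375, 1155) = 3 × 5^3 × 7 × 11 = 28875.
Smallest multiple of 28875 that is ≥ 39490: ⌈39490/28875⌉ × 28875 = 2 × 28875 = 57750.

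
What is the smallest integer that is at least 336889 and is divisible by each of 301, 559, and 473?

The integer must be a common multiple of 301, 559, and 473, so a multiple of their LCM.
301 = 7 × 43
559 = 13 × 43
473 = 11 × 43
LCM(301, 559, 473) = 7 × 11 × 13 × 43 = 43043.
Smallest multiple of 43043 that is ≥ 336889: ⌈336889/43043⌉ × 43043 = 8 × 43043 = 344344.

344344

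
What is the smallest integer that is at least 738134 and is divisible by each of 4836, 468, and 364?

812448

The integer must be a common multiple of 4836, 468, and 364, so a multiple of their LCM.
4836 = 2^2 × 3 × 13 × 31
468 = 2^2 × 3^2 × 13
364 = 2^2 × 7 × 13
LCM(4836, 468, 364) = 2^2 × 3^2 × 7 × 13 × 31 = 101556.
Smallest multiple of 101556 that is ≥ 738134: ⌈738134/101556⌉ × 101556 = 8 × 101556 = 812448.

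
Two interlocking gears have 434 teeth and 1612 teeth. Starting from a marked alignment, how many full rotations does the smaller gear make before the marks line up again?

26 rotations

They are all back at their starting positions together after one LCM of the periods.
434 = 2 × 7 × 31
1612 = 2^2 × 13 × 31
LCM(434, 1612) = 2^2 × 7 × 13 × 31 = 11284.
Rotations for period 434: 11284 / 434 = 26.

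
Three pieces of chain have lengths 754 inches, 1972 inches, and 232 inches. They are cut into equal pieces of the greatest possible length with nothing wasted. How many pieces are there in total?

51

Piece length = gcd(754, 1972, 232).
754 = 2 × 13 × 29
1972 = 2^2 × 17 × 29
232 = 2^3 × 29
gcd(754, 1972, 232) = 2 × 29 = 58.
Total pieces = 754/58 + 1972/58 + 232/58 = 13 + 34 + 4 = 51.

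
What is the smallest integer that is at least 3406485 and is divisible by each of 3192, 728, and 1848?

3651648

The integer must be a common multiple of 3192, 728, and 1848, so a multiple of their LCM.
3192 = 2^3 × 3 × 7 × 19
728 = 2^3 × 7 × 13
1848 = 2^3 × 3 × 7 × 11
LCM(3192, 728, 1848) = 2^3 × 3 × 7 × 11 × 13 × 19 = 456456.
Smallest multiple of 456456 that is ≥ 3406485: ⌈3406485/456456⌉ × 456456 = 8 × 456456 = 3651648.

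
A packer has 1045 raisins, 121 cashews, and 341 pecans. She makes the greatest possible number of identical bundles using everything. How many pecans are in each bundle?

Number of bundles = gcd(1045, 121, 341).
1045 = 5 × 11 × 19
121 = 11^2
341 = 11 × 31
gcd(1045, 121, 341) = 11.
pecans per bundle = 341 / 11 = 31.

31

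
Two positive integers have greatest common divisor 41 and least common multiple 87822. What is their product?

For any two positive integers, gcd × lcm = product = 41 × 87822 = 3600702.

3600702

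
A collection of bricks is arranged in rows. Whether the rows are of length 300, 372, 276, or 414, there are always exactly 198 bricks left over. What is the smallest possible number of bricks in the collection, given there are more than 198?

641898

N − 198 must be a common multiple of 300, 372, 276, and 414.
300 = 2^2 × 3 × 5^2
372 = 2^2 × 3 × 31
276 = 2^2 × 3 × 23
414 = 2 × 3^2 × 23
LCM(300, 372, 276, 414) = 2^2 × 3^2 × 5^2 × 23 × 31 = 641700.
Smallest N > 198 is LCM + 198 = 641700 + 198 = 641898.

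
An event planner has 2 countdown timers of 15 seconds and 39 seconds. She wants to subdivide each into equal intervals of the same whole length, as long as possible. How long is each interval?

3 seconds

By the Euclidean algorithm:
39 = 2 × 15 + 9
15 = 1 × 9 + 6
9 = 1 × 6 + 3
6 = 2 × 3 + 0
gcd(15, 39) = 3.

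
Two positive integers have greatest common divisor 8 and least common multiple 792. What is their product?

For any two positive integers, gcd × lcm = product = 8 × 792 = 6336.

6336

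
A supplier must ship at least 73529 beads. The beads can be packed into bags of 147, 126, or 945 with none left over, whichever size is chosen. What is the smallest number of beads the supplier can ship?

The number of beads must be a common multiple of 147, 126, and 945, so a multiple of their LCM.
147 = 3 × 7^2
126 = 2 × 3^2 × 7
945 = 3^3 × 5 × 7
LCM(147, 126, 945) = 2 × 3^3 × 5 × 7^2 = 13230.
Smallest multiple of 13230 that is ≥ 73529: ⌈73529/13230⌉ × 13230 = 6 × 13230 = 79380.

79380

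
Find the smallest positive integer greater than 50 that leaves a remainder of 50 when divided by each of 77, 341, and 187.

40629

N − 50 must be a common multiple of 77, 341, and 187.
77 = 7 × 11
341 = 11 × 31
187 = 11 × 17
LCM(77, 341, 187) = 7 × 11 × 17 × 31 = 40579.
Smallest N > 50 is LCM + 50 = 40579 + 50 = 40629.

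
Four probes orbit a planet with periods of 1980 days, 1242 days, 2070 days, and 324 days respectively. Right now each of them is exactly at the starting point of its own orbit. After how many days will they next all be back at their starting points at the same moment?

They coincide at every common multiple of the periods; the first is the LCM.
1980 = 2^2 × 3^2 × 5 × 11
1242 = 2 × 3^3 × 23
2070 = 2 × 3^2 × 5 × 23
324 = 2^2 × 3^4
LCM(1980, 1242, 2070, 324) = 2^2 × 3^4 × 5 × 11 × 23 = 409860.

409860 days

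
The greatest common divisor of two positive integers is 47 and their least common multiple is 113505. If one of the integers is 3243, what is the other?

For two integers, gcd × lcm = product, so the other is (47 × 113505) / 3243 = 5334735 / 3243 = 1645.

1645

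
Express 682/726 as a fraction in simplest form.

682 = 2 × 11 × 31
726 = 2 × 3 × 11^2
gcd(682, 726) = 2 × 11 = 22.
Divide numerator and denominator by 22: 682/726 = 31/33.

31/33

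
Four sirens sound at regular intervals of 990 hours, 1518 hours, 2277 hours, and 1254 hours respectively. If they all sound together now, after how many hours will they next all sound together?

They coincide at every common multiple of the periods; the first is the LCM.
990 = 2 × 3^2 × 5 × 11
1518 = 2 × 3 × 11 × 23
2277 = 3^2 × 11 × 23
1254 = 2 × 3 × 11 × 19
LCM(990, 1518, 2277, 1254) = 2 × 3^2 × 5 × 11 × 19 × 23 = 432630.

432630 hours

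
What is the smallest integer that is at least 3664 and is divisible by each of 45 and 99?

The integer must be a common multiple of 45 and 99, so a multiple of their LCM.
45 = 3^2 × 5
99 = 3^2 × 11
LCM(45, 99) = 3^2 × 5 × 11 = 495.
Smallest multiple of 495 that is ≥ 3664: ⌈3664/495⌉ × 495 = 8 × 495 = 3960.

3960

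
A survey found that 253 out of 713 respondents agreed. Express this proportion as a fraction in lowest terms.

253 = 11 × 23
713 = 23 × 31
gcd(253, 713) = 23.
Divide numerator and denominator by 23: 253/713 = 11/31.

11/31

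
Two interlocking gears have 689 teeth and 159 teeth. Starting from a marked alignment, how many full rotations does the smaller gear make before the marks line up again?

13 rotations

They are all back at their starting positions together after one LCM of the periods.
689 = 13 × 53
159 = 3 × 53
LCM(689, 159) = 3 × 13 × 53 = 2067.
Rotations for period 159: 2067 / 159 = 13.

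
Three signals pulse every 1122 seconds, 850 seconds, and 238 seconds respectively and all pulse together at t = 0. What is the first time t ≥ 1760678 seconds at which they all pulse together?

Joint pulses occur at multiples of LCM(1122, 850, 238).
1122 = 2 × 3 × 11 × 17
850 = 2 × 5^2 × 17
238 = 2 × 7 × 17
LCM(1122, 850, 238) = 2 × 3 × 5^2 × 7 × 11 × 17 = 196350.
Smallest multiple of 196350 that is ≥ 1760678: ⌈1760678/196350⌉ × 196350 = 9 × 196350 = 1767150.

1767150 seconds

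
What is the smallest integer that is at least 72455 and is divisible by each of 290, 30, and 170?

The integer must be a common multiple of 290, 30, and 170, so a multiple of their LCM.
290 = 2 × 5 × 29
30 = 2 × 3 × 5
170 = 2 × 5 × 17
LCM(290, 30, 170) = 2 × 3 × 5 × 17 × 29 = 14790.
Smallest multiple of 14790 that is ≥ 72455: ⌈72455/14790⌉ × 14790 = 5 × 14790 = 73950.

73950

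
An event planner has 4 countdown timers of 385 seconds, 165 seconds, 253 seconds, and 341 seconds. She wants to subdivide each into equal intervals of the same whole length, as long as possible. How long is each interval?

11 seconds

The interval must divide each timer length; the longest such is the gcd.
385 = 5 × 7 × 11
165 = 3 × 5 × 11
253 = 11 × 23
341 = 11 × 31
gcd(385, 165, 253, 341) = 11.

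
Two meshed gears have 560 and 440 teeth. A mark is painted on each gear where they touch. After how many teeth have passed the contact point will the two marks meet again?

We need the least common multiple of the intervals.
560 = 2^4 × 5 × 7
440 = 2^3 × 5 × 11
LCM(560, 440) = 2^4 × 5 × 7 × 11 = 6160.

6160 teeth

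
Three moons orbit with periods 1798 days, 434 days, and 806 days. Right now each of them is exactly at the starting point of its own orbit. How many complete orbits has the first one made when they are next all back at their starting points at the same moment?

They are all back at their starting positions together after one LCM of the periods.
1798 = 2 × 29 × 31
434 = 2 × 7 × 31
806 = 2 × 13 × 31
LCM(1798, 434, 806) = 2 × 7 × 13 × 29 × 31 = 163618.
Orbits for period 1798: 163618 / 1798 = 91.

91 orbits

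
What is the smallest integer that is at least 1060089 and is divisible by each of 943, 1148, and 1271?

The integer must be a common multiple of 943, 1148, and 1271, so a multiple of their LCM.
943 = 23 × 41
1148 = 2^2 × 7 × 41
1271 = 31 × 41
LCM(943, 1148, 1271) = 2^2 × 7 × 23 × 31 × 41 = 818524.
Smallest multiple of 818524 that is ≥ 1060089: ⌈1060089/818524⌉ × 818524 = 2 × 818524 = 1637048.

1637048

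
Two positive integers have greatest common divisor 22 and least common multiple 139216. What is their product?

For any two positive integers, gcd × lcm = product = 22 × 139216 = 3062752.

3062752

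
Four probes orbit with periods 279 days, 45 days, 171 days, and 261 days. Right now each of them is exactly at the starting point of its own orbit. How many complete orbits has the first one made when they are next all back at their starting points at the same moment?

The first common completion time is the LCM of the periods.
279 = 3^2 × 31
45 = 3^2 × 5
171 = 3^2 × 19
261 = 3^2 × 29
LCM(279, 45, 171, 261) = 3^2 × 5 × 19 × 29 × 31 = 768645.
Orbits for period 279: 768645 / 279 = 2755.

2755 orbits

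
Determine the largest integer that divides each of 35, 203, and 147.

35 = 5 × 7
203 = 7 × 29
147 = 3 × 7^2
gcd(35, 203, 147) = 7.

7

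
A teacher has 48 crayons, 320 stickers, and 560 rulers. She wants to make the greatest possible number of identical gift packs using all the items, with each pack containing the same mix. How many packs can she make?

The pack count must divide each quantity, so the greatest is gcd(48, 320, 560).
48 = 2^4 × 3
320 = 2^6 × 5
560 = 2^4 × 5 × 7
gcd(48, 320, 560) = 2^4 = 16.

16 packs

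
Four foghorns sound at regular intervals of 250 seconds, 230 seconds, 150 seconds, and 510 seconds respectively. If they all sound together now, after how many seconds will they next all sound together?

293250 seconds

The first simultaneous occurrence is after LCM of the individual periods.
250 = 2 × 5^3
230 = 2 × 5 × 23
150 = 2 × 3 × 5^2
510 = 2 × 3 × 5 × 17
LCM(250, 230, 150, 510) = 2 × 3 × 5^3 × 17 × 23 = 293250.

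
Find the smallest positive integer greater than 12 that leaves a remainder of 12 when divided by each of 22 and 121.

254

N − 12 must be a common multiple of 22 and 121.
22 = 2 × 11
121 = 11^2
LCM(22, 121) = 2 × 11^2 = 242.
Smallest N > 12 is LCM + 12 = 242 + 12 = 254.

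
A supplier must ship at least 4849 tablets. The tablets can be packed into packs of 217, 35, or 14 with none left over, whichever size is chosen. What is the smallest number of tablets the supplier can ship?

6510

The number of tablets must be a common multiple of 217, 35, and 14, so a multiple of their LCM.
217 = 7 × 31
35 = 5 × 7
14 = 2 × 7
LCM(217, 35, 14) = 2 × 5 × 7 × 31 = 2170.
Smallest multiple of 2170 that is ≥ 4849: ⌈4849/2170⌉ × 2170 = 3 × 2170 = 6510.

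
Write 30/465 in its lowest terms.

2/31

30 = 2 × 3 × 5
465 = 3 × 5 × 31
gcd(30, 465) = 3 × 5 = 15.
Divide numerator and denominator by 15: 30/465 = 2/31.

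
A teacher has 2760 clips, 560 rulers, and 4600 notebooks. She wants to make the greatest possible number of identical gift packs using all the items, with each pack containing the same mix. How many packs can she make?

The pack count must divide each quantity, so the greatest is gcd(2760, 560, 4600).
2760 = 2^3 × 3 × 5 × 23
560 = 2^4 × 5 × 7
4600 = 2^3 × 5^2 × 23
gcd(2760, 560, 4600) = 2^3 × 5 = 40.

40 packs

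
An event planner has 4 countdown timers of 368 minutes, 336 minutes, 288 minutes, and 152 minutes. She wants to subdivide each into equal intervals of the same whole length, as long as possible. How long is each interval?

8 minutes

The interval must divide each timer length; the longest such is the gcd.
368 = 2^4 × 23
336 = 2^4 × 3 × 7
288 = 2^5 × 3^2
152 = 2^3 × 19
gcd(368, 336, 288, 152) = 2^3 = 8.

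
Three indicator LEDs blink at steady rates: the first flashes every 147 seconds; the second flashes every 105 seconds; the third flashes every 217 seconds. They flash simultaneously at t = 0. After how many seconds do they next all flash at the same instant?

They coincide at every common multiple of the periods; the first is the LCM.
147 = 3 × 7^2
105 = 3 × 5 × 7
217 = 7 × 31
LCM(147, 105, 217) = 3 × 5 × 7^2 × 31 = 22785.

22785 seconds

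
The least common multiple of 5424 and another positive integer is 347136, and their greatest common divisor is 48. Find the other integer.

3072

gcd × lcm = product of the two integers, so the other integer is (48 × 347136) / 5424 = 3072.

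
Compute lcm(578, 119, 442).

578 = 2 × 17^2
119 = 7 × 17
442 = 2 × 13 × 17
LCM(578, 119, 442) = 2 × 7 × 13 × 17^2 = 52598.

52598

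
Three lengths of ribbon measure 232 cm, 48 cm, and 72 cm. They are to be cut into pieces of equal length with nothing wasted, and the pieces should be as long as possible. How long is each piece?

The greatest length dividing all of 232, 48, and 72 is their gcd.
232 = 2^3 × 29
48 = 2^4 × 3
72 = 2^3 × 3^2
gcd(232, 48, 72) = 2^3 = 8.

8 cm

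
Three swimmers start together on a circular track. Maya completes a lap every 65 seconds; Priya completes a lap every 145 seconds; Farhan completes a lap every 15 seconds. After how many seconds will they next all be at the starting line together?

We need the least common multiple of the intervals.
65 = 5 × 13
145 = 5 × 29
15 = 3 × 5
LCM(65, 145, 15) = 3 × 5 × 13 × 29 = 5655.

5655 seconds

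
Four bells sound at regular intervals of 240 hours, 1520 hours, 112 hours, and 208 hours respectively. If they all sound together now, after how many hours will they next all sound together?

414960 hours

We need the least common multiple of the intervals.
240 = 2^4 × 3 × 5
1520 = 2^4 × 5 × 19
112 = 2^4 × 7
208 = 2^4 × 13
LCM(240, 1520, 112, 208) = 2^4 × 3 × 5 × 7 × 13 × 19 = 414960.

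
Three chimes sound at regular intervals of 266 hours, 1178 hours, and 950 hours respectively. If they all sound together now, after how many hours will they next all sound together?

They coincide at every common multiple of the periods; the first is the LCM.
266 = 2 × 7 × 19
1178 = 2 × 19 × 31
950 = 2 × 5^2 × 19
LCM(266, 1178, 950) = 2 × 5^2 × 7 × 19 × 31 = 206150.

206150 hours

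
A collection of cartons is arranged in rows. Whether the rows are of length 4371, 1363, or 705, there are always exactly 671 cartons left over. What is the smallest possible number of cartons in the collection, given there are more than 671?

N − 671 must be a common multiple of 4371, 1363, and 705.
4371 = 3 × 31 × 47
1363 = 29 × 47
705 = 3 × 5 × 47
LCM(4371, 1363, 705) = 3 × 5 × 29 × 31 × 47 = 633795.
Smallest N > 671 is LCM + 671 = 633795 + 671 = 634466.

634466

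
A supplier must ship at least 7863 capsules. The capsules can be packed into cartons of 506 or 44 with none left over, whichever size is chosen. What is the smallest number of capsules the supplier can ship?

8096

The number of capsules must be a common multiple of 506 and 44, so a multiple of their LCM.
506 = 2 × 11 × 23
44 = 2^2 × 11
LCM(506, 44) = 2^2 × 11 × 23 = 1012.
Smallest multiple of 1012 that is ≥ 7863: ⌈7863/1012⌉ × 1012 = 8 × 1012 = 8096.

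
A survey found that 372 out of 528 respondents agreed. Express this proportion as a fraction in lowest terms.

372 = 2^2 × 3 × 31
528 = 2^4 × 3 × 11
gcd(372, 528) = 2^2 × 3 = 12.
Divide numerator and denominator by 12: 372/528 = 31/44.

31/44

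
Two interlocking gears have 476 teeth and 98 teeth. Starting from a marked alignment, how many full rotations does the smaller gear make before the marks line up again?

34 rotations

They are all back at their starting positions together after one LCM of the periods.
476 = 2^2 × 7 × 17
98 = 2 × 7^2
LCM(476, 98) = 2^2 × 7^2 × 17 = 3332.
Rotations for period 98: 3332 / 98 = 34.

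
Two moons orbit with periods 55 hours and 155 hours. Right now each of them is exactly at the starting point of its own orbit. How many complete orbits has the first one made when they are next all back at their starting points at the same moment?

All finish a whole number of cycles simultaneously at t = LCM of the periods.
55 = 5 × 11
155 = 5 × 31
LCM(55, 155) = 5 × 11 × 31 = 1705.
Orbits for period 55: 1705 / 55 = 31.

31 orbits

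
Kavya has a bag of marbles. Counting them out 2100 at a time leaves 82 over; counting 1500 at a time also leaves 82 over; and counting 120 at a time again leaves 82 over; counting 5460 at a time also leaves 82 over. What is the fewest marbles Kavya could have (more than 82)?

273082

N − 82 must be a common multiple of 2100, 1500, 120, and 5460.
2100 = 2^2 × 3 × 5^2 × 7
1500 = 2^2 × 3 × 5^3
120 = 2^3 × 3 × 5
5460 = 2^2 × 3 × 5 × 7 × 13
LCM(2100, 1500, 120, 5460) = 2^3 × 3 × 5^3 × 7 × 13 = 273000.
Smallest N > 82 is LCM + 82 = 273000 + 82 = 273082.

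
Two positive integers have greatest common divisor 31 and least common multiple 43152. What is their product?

1337712

For any two positive integers, gcd × lcm = product = 31 × 43152 = 1337712.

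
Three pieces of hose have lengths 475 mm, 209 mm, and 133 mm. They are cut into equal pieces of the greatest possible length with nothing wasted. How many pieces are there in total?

43

Piece length = gcd(475, 209, 133).
475 = 5^2 × 19
209 = 11 × 19
133 = 7 × 19
gcd(475, 209, 133) = 19.
Total pieces = 475/19 + 209/19 + 133/19 = 25 + 11 + 7 = 43.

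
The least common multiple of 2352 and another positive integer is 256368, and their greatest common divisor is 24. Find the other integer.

gcd × lcm = product of the two integers, so the other integer is (24 × 256368) / 2352 = 2616.

2616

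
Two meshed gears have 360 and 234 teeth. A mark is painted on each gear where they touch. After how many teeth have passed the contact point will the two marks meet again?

4680 teeth

The first simultaneous occurrence is after LCM of the individual periods.
360 = 2^3 × 3^2 × 5
234 = 2 × 3^2 × 13
LCM(360, 234) = 2^3 × 3^2 × 5 × 13 = 4680.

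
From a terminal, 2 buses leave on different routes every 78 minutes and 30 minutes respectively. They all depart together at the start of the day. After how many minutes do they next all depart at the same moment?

390 minutes

The first simultaneous occurrence is after LCM of the individual periods.
78 = 2 × 3 × 13
30 = 2 × 3 × 5
LCM(78, 30) = 2 × 3 × 5 × 13 = 390.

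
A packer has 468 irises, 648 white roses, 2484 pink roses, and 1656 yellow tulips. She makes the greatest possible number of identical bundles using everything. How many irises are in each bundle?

Number of bundles = gcd(468, 648, 2484, 1656).
468 = 2^2 × 3^2 × 13
648 = 2^3 × 3^4
2484 = 2^2 × 3^3 × 23
1656 = 2^3 × 3^2 × 23
gcd(468, 648, 2484, 1656) = 2^2 × 3^2 = 36.
irises per bundle = 468 / 36 = 13.

13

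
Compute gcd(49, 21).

49 = 7^2
21 = 3 × 7
gcd(49, 21) = 7.

7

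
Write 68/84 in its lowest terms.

17/21

68 = 2^2 × 17
84 = 2^2 × 3 × 7
gcd(68, 84) = 2^2 = 4.
Divide numerator and denominator by 4: 68/84 = 17/21.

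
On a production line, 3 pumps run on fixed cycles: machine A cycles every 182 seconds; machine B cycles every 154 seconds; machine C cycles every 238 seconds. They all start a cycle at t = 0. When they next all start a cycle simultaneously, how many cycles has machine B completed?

They are all back at their starting positions together after one LCM of the periods.
182 = 2 × 7 × 13
154 = 2 × 7 × 11
238 = 2 × 7 × 17
LCM(182, 154, 238) = 2 × 7 × 11 × 13 × 17 = 34034.
Cycles for period 154: 34034 / 154 = 221.

221 cycles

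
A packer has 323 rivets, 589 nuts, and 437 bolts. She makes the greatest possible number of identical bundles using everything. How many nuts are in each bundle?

31

Number of bundles = gcd(323, 589, 437).
323 = 17 × 19
589 = 19 × 31
437 = 19 × 23
gcd(323, 589, 437) = 19.
nuts per bundle = 589 / 19 = 31.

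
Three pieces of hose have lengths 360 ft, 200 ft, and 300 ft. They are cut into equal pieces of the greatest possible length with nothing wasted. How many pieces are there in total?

43

Piece length = gcd(360, 200, 300).
360 = 2^3 × 3^2 × 5
200 = 2^3 × 5^2
300 = 2^2 × 3 × 5^2
gcd(360, 200, 300) = 2^2 × 5 = 20.
Total pieces = 360/20 + 200/20 + 300/20 = 18 + 10 + 15 = 43.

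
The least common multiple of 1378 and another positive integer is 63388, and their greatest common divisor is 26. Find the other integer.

1196

gcd × lcm = product of the two integers, so the other integer is (26 × 63388) / 1378 = 1196.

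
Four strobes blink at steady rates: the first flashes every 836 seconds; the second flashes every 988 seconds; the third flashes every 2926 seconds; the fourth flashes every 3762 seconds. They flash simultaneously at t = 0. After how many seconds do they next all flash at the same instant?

684684 seconds

The first simultaneous occurrence is after LCM of the individual periods.
836 = 2^2 × 11 × 19
988 = 2^2 × 13 × 19
2926 = 2 × 7 × 11 × 19
3762 = 2 × 3^2 × 11 × 19
LCM(836, 988, 2926, 3762) = 2^2 × 3^2 × 7 × 11 × 13 × 19 = 684684.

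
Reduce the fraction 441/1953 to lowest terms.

441 = 3^2 × 7^2
1953 = 3^2 × 7 × 31
gcd(441, 1953) = 3^2 × 7 = 63.
Divide numerator and denominator by 63: 441/1953 = 7/31.

7/31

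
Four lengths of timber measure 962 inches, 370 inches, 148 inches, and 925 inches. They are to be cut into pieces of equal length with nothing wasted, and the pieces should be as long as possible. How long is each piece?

37 inches

The greatest length dividing all of 962, 370, 148, and 925 is their gcd.
962 = 2 × 13 × 37
370 = 2 × 5 × 37
148 = 2^2 × 37
925 = 5^2 × 37
gcd(962, 370, 148, 925) = 37.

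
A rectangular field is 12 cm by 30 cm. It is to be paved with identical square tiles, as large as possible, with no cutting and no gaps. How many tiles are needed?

Tile side = gcd(12, 30).
12 = 2^2 × 3
30 = 2 × 3 × 5
gcd(12, 30) = 2 × 3 = 6.
Tiles: (12/6) × (30/6) = 2 × 5 = 10.

10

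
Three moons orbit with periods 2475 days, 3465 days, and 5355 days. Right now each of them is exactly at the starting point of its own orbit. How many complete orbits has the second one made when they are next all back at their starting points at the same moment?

85 orbits

The first common completion time is the LCM of the periods.
2475 = 3^2 × 5^2 × 11
3465 = 3^2 × 5 × 7 × 11
5355 = 3^2 × 5 × 7 × 17
LCM(2475, 3465, 5355) = 3^2 × 5^2 × 7 × 11 × 17 = 294525.
Orbits for period 3465: 294525 / 3465 = 85.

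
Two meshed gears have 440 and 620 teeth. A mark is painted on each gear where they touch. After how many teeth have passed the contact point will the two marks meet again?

13640 teeth

They coincide at every common multiple of the periods; the first is the LCM.
440 = 2^3 × 5 × 11
620 = 2^2 × 5 × 31
LCM(440, 620) = 2^3 × 5 × 11 × 31 = 13640.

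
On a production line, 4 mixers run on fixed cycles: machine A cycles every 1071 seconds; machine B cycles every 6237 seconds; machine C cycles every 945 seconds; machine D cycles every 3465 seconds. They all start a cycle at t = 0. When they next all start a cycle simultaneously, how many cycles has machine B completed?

85 cycles

They are all back at their starting positions together after one LCM of the periods.
1071 = 3^2 × 7 × 17
6237 = 3^4 × 7 × 11
945 = 3^3 × 5 × 7
3465 = 3^2 × 5 × 7 × 11
LCM(1071, 6237, 945, 3465) = 3^4 × 5 × 7 × 11 × 17 = 530145.
Cycles for period 6237: 530145 / 6237 = 85.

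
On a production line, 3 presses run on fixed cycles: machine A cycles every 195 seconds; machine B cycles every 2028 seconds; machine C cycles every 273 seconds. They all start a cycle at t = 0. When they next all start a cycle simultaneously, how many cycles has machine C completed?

They are all back at their starting positions together after one LCM of the periods.
195 = 3 × 5 × 13
2028 = 2^2 × 3 × 13^2
273 = 3 × 7 × 13
LCM(195, 2028, 273) = 2^2 × 3 × 5 × 7 × 13^2 = 70980.
Cycles for period 273: 70980 / 273 = 260.

260 cycles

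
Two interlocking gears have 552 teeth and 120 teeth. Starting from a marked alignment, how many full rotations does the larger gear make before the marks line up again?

All finish a whole number of cycles simultaneously at t = LCM of the periods.
552 = 2^3 × 3 × 23
120 = 2^3 × 3 × 5
LCM(552, 120) = 2^3 × 3 × 5 × 23 = 2760.
Rotations for period 552: 2760 / 552 = 5.

5 rotations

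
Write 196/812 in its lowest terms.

196 = 2^2 × 7^2
812 = 2^2 × 7 × 29
gcd(196, 812) = 2^2 × 7 = 28.
Divide numerator and denominator by 28: 196/812 = 7/29.

7/29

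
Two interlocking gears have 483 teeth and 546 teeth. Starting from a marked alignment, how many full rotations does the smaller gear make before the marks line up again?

They are all back at their starting positions together after one LCM of the periods.
483 = 3 × 7 × 23
546 = 2 × 3 × 7 × 13
LCM(483, 546) = 2 × 3 × 7 × 13 × 23 = 12558.
Rotations for period 483: 12558 / 483 = 26.

26 rotations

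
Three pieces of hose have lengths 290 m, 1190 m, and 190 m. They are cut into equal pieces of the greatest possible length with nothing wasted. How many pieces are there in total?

167

Piece length = gcd(290, 1190, 190).
290 = 2 × 5 × 29
1190 = 2 × 5 × 7 × 17
190 = 2 × 5 × 19
gcd(290, 1190, 190) = 2 × 5 = 10.
Total pieces = 290/10 + 1190/10 + 190/10 = 29 + 119 + 19 = 167.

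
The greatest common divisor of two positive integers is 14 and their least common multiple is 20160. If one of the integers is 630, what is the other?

For two integers, gcd × lcm = product, so the other is (14 × 20160) / 630 = 282240 / 630 = 448.

448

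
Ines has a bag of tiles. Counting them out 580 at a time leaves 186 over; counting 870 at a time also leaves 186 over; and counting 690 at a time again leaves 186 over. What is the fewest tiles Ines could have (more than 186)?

40206

N − 186 must be a common multiple of 580, 870, and 690.
580 = 2^2 × 5 × 29
870 = 2 × 3 × 5 × 29
690 = 2 × 3 × 5 × 23
LCM(580, 870, 690) = 2^2 × 3 × 5 × 23 × 29 = 40020.
Smallest N > 186 is LCM + 186 = 40020 + 186 = 40206.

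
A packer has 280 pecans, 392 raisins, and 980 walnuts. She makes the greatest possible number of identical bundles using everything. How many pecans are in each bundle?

10

Number of bundles = gcd(280, 392, 980).
280 = 2^3 × 5 × 7
392 = 2^3 × 7^2
980 = 2^2 × 5 × 7^2
gcd(280, 392, 980) = 2^2 × 7 = 28.
pecans per bundle = 280 / 28 = 10.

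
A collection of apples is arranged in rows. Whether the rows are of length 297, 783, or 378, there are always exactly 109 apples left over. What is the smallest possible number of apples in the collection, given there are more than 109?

120691

N − 109 must be a common multiple of 297, 783, and 378.
297 = 3^3 × 11
783 = 3^3 × 29
378 = 2 × 3^3 × 7
LCM(297, 783, 378) = 2 × 3^3 × 7 × 11 × 29 = 120582.
Smallest N > 109 is LCM + 109 = 120582 + 109 = 120691.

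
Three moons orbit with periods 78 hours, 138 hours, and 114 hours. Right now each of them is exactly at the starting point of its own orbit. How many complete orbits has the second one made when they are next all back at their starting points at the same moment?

247 orbits

They are all back at their starting positions together after one LCM of the periods.
78 = 2 × 3 × 13
138 = 2 × 3 × 23
114 = 2 × 3 × 19
LCM(78, 138, 114) = 2 × 3 × 13 × 19 × 23 = 34086.
Orbits for period 138: 34086 / 138 = 247.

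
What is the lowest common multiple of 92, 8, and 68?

92 = 2^2 × 23
8 = 2^3
68 = 2^2 × 17
LCM(92, 8, 68) = 2^3 × 17 × 23 = 3128.

3128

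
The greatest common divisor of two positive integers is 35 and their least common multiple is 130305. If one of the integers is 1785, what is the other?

2555

For two integers, gcd × lcm = product, so the other is (35 × 130305) / 1785 = 4560675 / 1785 = 2555.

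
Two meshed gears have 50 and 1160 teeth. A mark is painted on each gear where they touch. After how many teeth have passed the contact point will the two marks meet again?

5800 teeth

The first simultaneous occurrence is after LCM of the individual periods.
50 = 2 × 5^2
1160 = 2^3 × 5 × 29
LCM(50, 1160) = 2^3 × 5^2 × 29 = 5800.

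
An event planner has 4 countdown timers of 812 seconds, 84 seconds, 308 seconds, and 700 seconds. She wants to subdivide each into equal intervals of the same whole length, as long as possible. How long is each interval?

28 seconds

The interval must divide each timer length; the longest such is the gcd.
812 = 2^2 × 7 × 29
84 = 2^2 × 3 × 7
308 = 2^2 × 7 × 11
700 = 2^2 × 5^2 × 7
gcd(812, 84, 308, 700) = 2^2 × 7 = 28.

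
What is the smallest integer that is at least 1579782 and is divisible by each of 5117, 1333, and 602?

1586270

The integer must be a common multiple of 5117, 1333, and 602, so a multiple of their LCM.
5117 = 7 × 17 × 43
1333 = 31 × 43
602 = 2 × 7 × 43
LCM(5117, 1333, 602) = 2 × 7 × 17 × 31 × 43 = 317254.
Smallest multiple of 317254 that is ≥ 1579782: ⌈1579782/317254⌉ × 317254 = 5 × 317254 = 1586270.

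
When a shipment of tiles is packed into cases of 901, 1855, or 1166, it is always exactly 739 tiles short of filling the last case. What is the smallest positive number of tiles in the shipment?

Being 739 short of a full case of size k means N ≡ −739 (mod k), i.e. N + 739 is a multiple of each size.
901 = 17 × 53
1855 = 5 × 7 × 53
1166 = 2 × 11 × 53
LCM(901, 1855, 1166) = 2 × 5 × 7 × 11 × 17 × 53 = 693770.
Smallest positive N is 693770 − 739 = 693031.

693031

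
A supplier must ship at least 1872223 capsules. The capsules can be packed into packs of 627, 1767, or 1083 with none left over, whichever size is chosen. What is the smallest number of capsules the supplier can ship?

The number of capsules must be a common multiple of 627, 1767, and 1083, so a multiple of their LCM.
627 = 3 × 11 × 19
1767 = 3 × 19 × 31
1083 = 3 × 19^2
LCM(627, 1767, 1083) = 3 × 11 × 19^2 × 31 = 369303.
Smallest multiple of 369303 that is ≥ 1872223: ⌈1872223/369303⌉ × 369303 = 6 × 369303 = 2215818.

2215818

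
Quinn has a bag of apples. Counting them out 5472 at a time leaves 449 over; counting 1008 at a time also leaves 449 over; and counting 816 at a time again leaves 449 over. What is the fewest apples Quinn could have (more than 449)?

651617

N − 449 must be a common multiple of 5472, 1008, and 816.
5472 = 2^5 × 3^2 × 19
1008 = 2^4 × 3^2 × 7
816 = 2^4 × 3 × 17
LCM(5472, 1008, 816) = 2^5 × 3^2 × 7 × 17 × 19 = 651168.
Smallest N > 449 is LCM + 449 = 651168 + 449 = 651617.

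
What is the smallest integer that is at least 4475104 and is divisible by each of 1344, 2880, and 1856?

4677120

The integer must be a common multiple of 1344, 2880, and 1856, so a multiple of their LCM.
1344 = 2^6 × 3 × 7
2880 = 2^6 × 3^2 × 5
1856 = 2^6 × 29
LCM(1344, 2880, 1856) = 2^6 × 3^2 × 5 × 7 × 29 = 584640.
Smallest multiple of 584640 that is ≥ 4475104: ⌈4475104/584640⌉ × 584640 = 8 × 584640 = 4677120.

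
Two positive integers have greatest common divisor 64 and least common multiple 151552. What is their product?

9699328

For any two positive integers, gcd × lcm = product = 64 × 151552 = 9699328.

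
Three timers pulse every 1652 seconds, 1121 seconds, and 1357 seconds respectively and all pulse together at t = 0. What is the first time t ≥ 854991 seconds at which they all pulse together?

Joint pulses occur at multiples of LCM(1652, 1121, 1357).
1652 = 2^2 × 7 × 59
1121 = 19 × 59
1357 = 23 × 59
LCM(1652, 1121, 1357) = 2^2 × 7 × 19 × 23 × 59 = 721924.
Smallest multiple of 721924 that is ≥ 854991: ⌈854991/721924⌉ × 721924 = 2 × 721924 = 1443848.

1443848 seconds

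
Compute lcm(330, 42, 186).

71610

330 = 2 × 3 × 5 × 11
42 = 2 × 3 × 7
186 = 2 × 3 × 31
LCM(330, 42, 186) = 2 × 3 × 5 × 7 × 11 × 31 = 71610.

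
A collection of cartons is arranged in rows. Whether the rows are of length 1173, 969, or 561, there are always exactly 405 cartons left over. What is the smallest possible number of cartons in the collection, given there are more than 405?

N − 405 must be a common multiple of 1173, 969, and 561.
1173 = 3 × 17 × 23
969 = 3 × 17 × 19
561 = 3 × 11 × 17
LCM(1173, 969, 561) = 3 × 11 × 17 × 19 × 23 = 245157.
Smallest N > 405 is LCM + 405 = 245157 + 405 = 245562.

245562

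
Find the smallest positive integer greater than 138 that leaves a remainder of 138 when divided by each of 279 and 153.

4881

N − 138 must be a common multiple of 279 and 153.
279 = 3^2 × 31
153 = 3^2 × 17
LCM(279, 153) = 3^2 × 17 × 31 = 4743.
Smallest N > 138 is LCM + 138 = 4743 + 138 = 4881.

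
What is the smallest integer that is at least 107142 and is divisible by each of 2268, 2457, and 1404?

The integer must be a common multiple of 2268, 2457, and 1404, so a multiple of their LCM.
2268 = 2^2 × 3^4 × 7
2457 = 3^3 × 7 × 13
1404 = 2^2 × 3^3 × 13
LCM(2268, 2457, 1404) = 2^2 × 3^4 × 7 × 13 = 29484.
Smallest multiple of 29484 that is ≥ 107142: ⌈107142/29484⌉ × 29484 = 4 × 29484 = 117936.

117936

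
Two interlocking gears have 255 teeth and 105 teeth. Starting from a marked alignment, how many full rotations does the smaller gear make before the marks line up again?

17 rotations

All finish a whole number of cycles simultaneously at t = LCM of the periods.
255 = 3 × 5 × 17
105 = 3 × 5 × 7
LCM(255, 105) = 3 × 5 × 7 × 17 = 1785.
Rotations for period 105: 1785 / 105 = 17.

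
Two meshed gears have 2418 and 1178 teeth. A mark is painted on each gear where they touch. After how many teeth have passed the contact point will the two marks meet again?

We need the least common multiple of the intervals.
2418 = 2 × 3 × 13 × 31
1178 = 2 × 19 × 31
LCM(2418, 1178) = 2 × 3 × 13 × 19 × 31 = 45942.

45942 teeth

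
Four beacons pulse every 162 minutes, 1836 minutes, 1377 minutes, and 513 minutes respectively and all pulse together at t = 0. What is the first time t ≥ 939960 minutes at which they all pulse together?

941868 minutes

Joint pulses occur at multiples of LCM(162, 1836, 1377, 513).
162 = 2 × 3^4
1836 = 2^2 × 3^3 × 17
1377 = 3^4 × 17
513 = 3^3 × 19
LCM(162, 1836, 1377, 513) = 2^2 × 3^4 × 17 × 19 = 104652.
Smallest multiple of 104652 that is ≥ 939960: ⌈939960/104652⌉ × 104652 = 9 × 104652 = 941868.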